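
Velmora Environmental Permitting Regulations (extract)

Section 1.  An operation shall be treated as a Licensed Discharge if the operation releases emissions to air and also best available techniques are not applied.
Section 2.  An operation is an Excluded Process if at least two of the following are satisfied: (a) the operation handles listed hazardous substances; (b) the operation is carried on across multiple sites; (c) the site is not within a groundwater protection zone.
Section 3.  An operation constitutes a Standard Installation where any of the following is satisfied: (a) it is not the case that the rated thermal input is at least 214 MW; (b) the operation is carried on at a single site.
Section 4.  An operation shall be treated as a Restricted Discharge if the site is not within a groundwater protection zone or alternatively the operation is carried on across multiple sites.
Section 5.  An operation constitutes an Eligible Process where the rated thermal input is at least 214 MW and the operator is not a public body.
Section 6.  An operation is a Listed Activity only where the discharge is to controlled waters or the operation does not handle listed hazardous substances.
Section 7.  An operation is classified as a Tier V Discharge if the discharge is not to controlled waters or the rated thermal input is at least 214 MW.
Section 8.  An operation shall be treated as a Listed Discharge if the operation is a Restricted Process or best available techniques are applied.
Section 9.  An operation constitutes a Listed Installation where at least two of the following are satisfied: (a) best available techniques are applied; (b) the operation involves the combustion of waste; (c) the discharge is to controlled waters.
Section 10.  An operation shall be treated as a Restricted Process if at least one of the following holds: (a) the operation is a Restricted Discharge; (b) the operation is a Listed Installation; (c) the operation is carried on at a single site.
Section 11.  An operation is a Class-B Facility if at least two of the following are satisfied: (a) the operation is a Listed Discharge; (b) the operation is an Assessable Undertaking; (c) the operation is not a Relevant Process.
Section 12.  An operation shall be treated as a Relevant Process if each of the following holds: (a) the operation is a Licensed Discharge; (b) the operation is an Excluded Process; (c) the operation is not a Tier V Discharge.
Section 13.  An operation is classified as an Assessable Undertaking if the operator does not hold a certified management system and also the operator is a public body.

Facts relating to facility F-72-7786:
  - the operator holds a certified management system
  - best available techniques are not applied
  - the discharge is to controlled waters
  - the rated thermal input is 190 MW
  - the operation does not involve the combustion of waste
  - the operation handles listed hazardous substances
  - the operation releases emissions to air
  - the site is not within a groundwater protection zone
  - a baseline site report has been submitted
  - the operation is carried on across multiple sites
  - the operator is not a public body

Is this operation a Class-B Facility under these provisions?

No

Under section 4: the site is not within a groundwater protection zone? yes; or the operation is carried on across multiple sites? yes. So the operation is a Restricted Discharge.
Under section 9: best available techniques are applied? no; the operation involves the combustion of waste? no; the discharge is to controlled waters? yes — 1 of 3 hold (need ≥2) → not satisfied.
Under section 10: Restricted Discharge (section 4)? yes; or Listed Installation (section 9)? no; or the operation is carried on at a single site? no. So the operation is a Restricted Process.
Under section 8: Restricted Process (section 10)? yes; or best available techniques are applied? no. So the operation is a Listed Discharge.
Under section 13: the operator does not hold a certified management system? no; and the operator is a public body? no. So the operation is not an Assessable Undertaking.
Under section 1: the operation releases emissions to air? yes; and best available techniques are not applied? yes. So the operation is a Licensed Discharge.
Under section 2: the operation handles listed hazardous substances? yes; the operation is carried on across multiple sites? yes; the site is not within a groundwater protection zone? yes — 3 of 3 hold (need ≥2) → satisfied.
Under section 7: the discharge is not to controlled waters? no; or rated thermal input: 190 MW ≥ 214 MW? no. So the operation is not a Tier V Discharge.
Under section 12: Licensed Discharge (section 1)? yes; and Excluded Process (section 2)? yes; and not a Tier V Discharge (section 7)? yes. So the operation is a Relevant Process.
Under section 11: Listed Discharge (section 8)? yes; Assessable Undertaking (section 13)? no; not a Relevant Process (section 12)? no — 1 of 3 hold (need ≥2) → not satisfied.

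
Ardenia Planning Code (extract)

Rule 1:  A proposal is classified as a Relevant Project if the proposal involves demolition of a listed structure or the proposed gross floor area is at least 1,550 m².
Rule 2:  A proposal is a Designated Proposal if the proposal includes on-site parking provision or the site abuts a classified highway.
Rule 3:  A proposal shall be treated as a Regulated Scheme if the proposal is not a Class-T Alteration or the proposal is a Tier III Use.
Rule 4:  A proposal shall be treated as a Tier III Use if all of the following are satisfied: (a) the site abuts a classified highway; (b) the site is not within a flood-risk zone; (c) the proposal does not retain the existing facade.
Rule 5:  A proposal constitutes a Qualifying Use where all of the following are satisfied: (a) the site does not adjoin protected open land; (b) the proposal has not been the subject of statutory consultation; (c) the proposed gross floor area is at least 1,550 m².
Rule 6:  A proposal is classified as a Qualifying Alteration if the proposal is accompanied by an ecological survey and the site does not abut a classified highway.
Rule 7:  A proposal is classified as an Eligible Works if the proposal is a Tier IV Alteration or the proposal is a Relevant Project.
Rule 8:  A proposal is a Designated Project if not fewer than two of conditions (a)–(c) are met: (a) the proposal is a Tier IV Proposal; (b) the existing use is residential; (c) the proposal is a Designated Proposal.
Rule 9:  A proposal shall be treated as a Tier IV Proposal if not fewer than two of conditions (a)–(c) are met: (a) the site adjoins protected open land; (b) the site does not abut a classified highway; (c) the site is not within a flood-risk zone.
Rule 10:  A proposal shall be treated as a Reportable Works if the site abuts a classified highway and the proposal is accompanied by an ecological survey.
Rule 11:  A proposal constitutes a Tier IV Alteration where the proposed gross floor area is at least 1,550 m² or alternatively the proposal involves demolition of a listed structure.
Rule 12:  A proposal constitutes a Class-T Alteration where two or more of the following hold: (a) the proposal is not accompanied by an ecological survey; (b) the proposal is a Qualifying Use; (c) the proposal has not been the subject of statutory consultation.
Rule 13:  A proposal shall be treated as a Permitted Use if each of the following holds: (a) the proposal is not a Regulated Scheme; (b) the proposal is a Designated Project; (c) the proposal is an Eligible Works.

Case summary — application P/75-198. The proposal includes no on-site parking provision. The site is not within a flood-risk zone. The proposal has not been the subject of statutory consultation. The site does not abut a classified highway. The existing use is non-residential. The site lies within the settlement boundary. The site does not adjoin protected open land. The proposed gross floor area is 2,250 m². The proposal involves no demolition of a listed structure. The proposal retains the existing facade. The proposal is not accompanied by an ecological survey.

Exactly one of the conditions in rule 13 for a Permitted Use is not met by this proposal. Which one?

Designated Project

rule 5 — Qualifying Use: [the site does not adjoin protected open land? yes] AND [the proposal has not been the subject of statutory consultation? yes] AND [proposed gross floor area: 2,250 m² ≥ 1,550 m²? yes] → satisfied.
rule 12 — Class-T Alteration: the proposal is not accompanied by an ecological survey? yes; Qualifying Use (rule 5)? yes; the proposal has not been the subject of statutory consultation? yes — 3 of 3 hold (need ≥2) → satisfied.
rule 4 — Tier III Use: [the site abuts a classified highway? no] AND [the site is not within a flood-risk zone? yes] AND [the proposal does not retain the existing facade? no] → not satisfied.
rule 3 — Regulated Scheme: [not a Class-T Alteration (rule 12)? no] OR [Tier III Use (rule 4)? no] → not satisfied.
rule 9 — Tier IV Proposal: the site adjoins protected open land? no; the site does not abut a classified highway? yes; the site is not within a flood-risk zone? yes — 2 of 3 hold (need ≥2) → satisfied.
rule 2 — Designated Proposal: [the proposal includes on-site parking provision? no] OR [the site abuts a classified highway? no] → not satisfied.
rule 8 — Designated Project: Tier IV Proposal (rule 9)? yes; the existing use is residential? no; Designated Proposal (rule 2)? no — 1 of 3 hold (need ≥2) → not satisfied.
rule 11 — Tier IV Alteration: [proposed gross floor area: 2,250 m² ≥ 1,550 m²? yes] OR [the proposal involves demolition of a listed structure? no] → satisfied.
rule 1 — Relevant Project: [the proposal involves demolition of a listed structure? no] OR [proposed gross floor area: 2,250 m² ≥ 1,550 m²? yes] → satisfied.
rule 7 — Eligible Works: [Tier IV Alteration (rule 11)? yes] OR [Relevant Project (rule 1)? yes] → satisfied.
rule 13 — Permitted Use: [not a Regulated Scheme (rule 3)? yes] AND [Designated Project (rule 8)? no] AND [Eligible Works (rule 7)? yes] → not satisfied.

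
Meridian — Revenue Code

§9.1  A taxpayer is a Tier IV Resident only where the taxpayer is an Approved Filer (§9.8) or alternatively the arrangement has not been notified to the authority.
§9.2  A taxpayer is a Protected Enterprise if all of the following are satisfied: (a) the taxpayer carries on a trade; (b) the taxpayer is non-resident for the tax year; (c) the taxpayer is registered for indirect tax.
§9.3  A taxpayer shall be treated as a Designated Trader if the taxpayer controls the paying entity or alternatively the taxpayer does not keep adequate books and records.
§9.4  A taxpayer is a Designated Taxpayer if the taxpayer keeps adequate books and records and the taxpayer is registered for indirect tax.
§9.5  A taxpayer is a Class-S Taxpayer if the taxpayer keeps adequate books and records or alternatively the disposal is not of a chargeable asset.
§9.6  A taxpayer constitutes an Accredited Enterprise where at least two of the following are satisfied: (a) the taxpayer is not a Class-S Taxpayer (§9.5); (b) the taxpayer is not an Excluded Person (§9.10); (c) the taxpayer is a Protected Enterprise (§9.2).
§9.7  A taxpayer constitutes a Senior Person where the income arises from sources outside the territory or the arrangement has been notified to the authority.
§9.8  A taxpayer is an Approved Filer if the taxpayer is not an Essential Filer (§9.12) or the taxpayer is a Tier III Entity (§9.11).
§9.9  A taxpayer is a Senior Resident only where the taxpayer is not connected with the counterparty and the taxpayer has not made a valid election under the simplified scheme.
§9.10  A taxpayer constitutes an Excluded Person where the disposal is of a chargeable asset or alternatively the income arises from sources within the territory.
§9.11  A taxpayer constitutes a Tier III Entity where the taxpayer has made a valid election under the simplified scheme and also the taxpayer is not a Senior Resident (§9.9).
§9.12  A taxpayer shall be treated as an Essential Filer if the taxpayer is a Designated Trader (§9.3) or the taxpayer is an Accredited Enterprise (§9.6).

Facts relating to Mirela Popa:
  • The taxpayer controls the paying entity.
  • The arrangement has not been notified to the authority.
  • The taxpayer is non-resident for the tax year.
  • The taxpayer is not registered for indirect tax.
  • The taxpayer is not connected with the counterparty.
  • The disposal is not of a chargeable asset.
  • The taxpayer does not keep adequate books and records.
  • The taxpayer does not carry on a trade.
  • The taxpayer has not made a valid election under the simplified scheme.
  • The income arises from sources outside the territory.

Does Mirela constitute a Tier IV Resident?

§9.3 — Designated Trader: [the taxpayer controls the paying entity? yes] OR [the taxpayer does not keep adequate books and records? yes] → satisfied.
§9.5 — Class-S Taxpayer: [the taxpayer keeps adequate books and records? no] OR [the disposal is not of a chargeable asset? yes] → satisfied.
§9.10 — Excluded Person: [the disposal is of a chargeable asset? no] OR [the income arises from sources within the territory? no] → not satisfied.
§9.2 — Protected Enterprise: [the taxpayer carries on a trade? no] AND [the taxpayer is non-resident for the tax year? yes] AND [the taxpayer is registered for indirect tax? no] → not satisfied.
§9.6 — Accredited Enterprise: not a Class-S Taxpayer (§9.5)? no; not an Excluded Person (§9.10)? yes; Protected Enterprise (§9.2)? no — 1 of 3 hold (need ≥2) → not satisfied.
§9.12 — Essential Filer: [Designated Trader (§9.3)? yes] OR [Accredited Enterprise (§9.6)? no] → satisfied.
§9.9 — Senior Resident: [the taxpayer is not connected with the counterparty? yes] AND [the taxpayer has not made a valid election under the simplified scheme? yes] → satisfied.
§9.11 — Tier III Entity: [the taxpayer has made a valid election under the simplified scheme? no] AND [not a Senior Resident (§9.9)? no] → not satisfied.
§9.8 — Approved Filer: [not an Essential Filer (§9.12)? no] OR [Tier III Entity (§9.11)? no] → not satisfied.
§9.1 — Tier IV Resident: [Approved Filer (§9.8)? no] OR [the arrangement has not been notified to the authority? yes] → satisfied.

Yes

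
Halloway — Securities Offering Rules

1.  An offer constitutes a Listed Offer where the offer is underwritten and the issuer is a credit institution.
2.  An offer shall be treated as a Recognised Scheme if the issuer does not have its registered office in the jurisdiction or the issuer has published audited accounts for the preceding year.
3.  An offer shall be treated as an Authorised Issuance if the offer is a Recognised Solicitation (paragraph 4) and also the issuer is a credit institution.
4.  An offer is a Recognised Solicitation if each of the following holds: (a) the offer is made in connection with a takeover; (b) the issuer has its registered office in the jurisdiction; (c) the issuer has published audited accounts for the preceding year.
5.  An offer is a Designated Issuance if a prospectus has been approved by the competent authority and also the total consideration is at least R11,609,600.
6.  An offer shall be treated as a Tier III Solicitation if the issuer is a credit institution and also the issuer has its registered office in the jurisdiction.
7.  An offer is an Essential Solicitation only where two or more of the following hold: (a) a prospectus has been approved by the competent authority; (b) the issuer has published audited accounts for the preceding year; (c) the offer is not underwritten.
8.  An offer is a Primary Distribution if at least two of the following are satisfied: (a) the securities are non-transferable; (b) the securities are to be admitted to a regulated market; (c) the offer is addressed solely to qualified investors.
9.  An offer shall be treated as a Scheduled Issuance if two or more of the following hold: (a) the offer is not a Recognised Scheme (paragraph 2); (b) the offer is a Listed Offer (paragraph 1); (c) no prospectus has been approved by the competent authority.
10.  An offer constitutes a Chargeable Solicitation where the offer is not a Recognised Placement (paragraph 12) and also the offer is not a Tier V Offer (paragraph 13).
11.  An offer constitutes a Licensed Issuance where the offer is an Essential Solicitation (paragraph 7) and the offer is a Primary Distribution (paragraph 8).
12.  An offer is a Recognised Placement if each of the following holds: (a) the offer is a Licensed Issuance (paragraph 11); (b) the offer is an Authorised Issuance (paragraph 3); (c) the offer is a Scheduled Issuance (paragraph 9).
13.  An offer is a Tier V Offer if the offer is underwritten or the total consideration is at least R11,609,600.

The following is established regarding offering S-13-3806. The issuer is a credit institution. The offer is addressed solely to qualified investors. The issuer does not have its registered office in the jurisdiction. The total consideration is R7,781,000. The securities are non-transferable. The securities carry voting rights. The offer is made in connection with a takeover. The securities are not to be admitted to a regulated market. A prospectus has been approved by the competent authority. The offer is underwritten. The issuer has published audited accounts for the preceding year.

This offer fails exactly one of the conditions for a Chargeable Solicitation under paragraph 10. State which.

Tier V Offer

paragraph 7 — Essential Solicitation: a prospectus has been approved by the competent authority? yes; the issuer has published audited accounts for the preceding year? yes; the offer is not underwritten? no — 2 of 3 hold (need ≥2) → satisfied.
paragraph 8 — Primary Distribution: the securities are non-transferable? yes; the securities are to be admitted to a regulated market? no; the offer is addressed solely to qualified investors? yes — 2 of 3 hold (need ≥2) → satisfied.
paragraph 11 — Licensed Issuance: [Essential Solicitation (paragraph 7)? yes] AND [Primary Distribution (paragraph 8)? yes] → satisfied.
paragraph 4 — Recognised Solicitation: [the offer is made in connection with a takeover? yes] AND [the issuer has its registered office in the jurisdiction? no] AND [the issuer has published audited accounts for the preceding year? yes] → not satisfied.
paragraph 3 — Authorised Issuance: [Recognised Solicitation (paragraph 4)? no] AND [the issuer is a credit institution? yes] → not satisfied.
paragraph 2 — Recognised Scheme: [the issuer does not have its registered office in the jurisdiction? yes] OR [the issuer has published audited accounts for the preceding year? yes] → satisfied.
paragraph 1 — Listed Offer: [the offer is underwritten? yes] AND [the issuer is a credit institution? yes] → satisfied.
paragraph 9 — Scheduled Issuance: not a Recognised Scheme (paragraph 2)? no; Listed Offer (paragraph 1)? yes; no prospectus has been approved by the competent authority? no — 1 of 3 hold (need ≥2) → not satisfied.
paragraph 12 — Recognised Placement: [Licensed Issuance (paragraph 11)? yes] AND [Authorised Issuance (paragraph 3)? no] AND [Scheduled Issuance (paragraph 9)? no] → not satisfied.
paragraph 13 — Tier V Offer: [the offer is underwritten? yes] OR [total consideration: R7,781,000 ≥ R11,609,600? no] → satisfied.
paragraph 10 — Chargeable Solicitation: [not a Recognised Placement (paragraph 12)? yes] AND [not a Tier V Offer (paragraph 13)? no] → not satisfied.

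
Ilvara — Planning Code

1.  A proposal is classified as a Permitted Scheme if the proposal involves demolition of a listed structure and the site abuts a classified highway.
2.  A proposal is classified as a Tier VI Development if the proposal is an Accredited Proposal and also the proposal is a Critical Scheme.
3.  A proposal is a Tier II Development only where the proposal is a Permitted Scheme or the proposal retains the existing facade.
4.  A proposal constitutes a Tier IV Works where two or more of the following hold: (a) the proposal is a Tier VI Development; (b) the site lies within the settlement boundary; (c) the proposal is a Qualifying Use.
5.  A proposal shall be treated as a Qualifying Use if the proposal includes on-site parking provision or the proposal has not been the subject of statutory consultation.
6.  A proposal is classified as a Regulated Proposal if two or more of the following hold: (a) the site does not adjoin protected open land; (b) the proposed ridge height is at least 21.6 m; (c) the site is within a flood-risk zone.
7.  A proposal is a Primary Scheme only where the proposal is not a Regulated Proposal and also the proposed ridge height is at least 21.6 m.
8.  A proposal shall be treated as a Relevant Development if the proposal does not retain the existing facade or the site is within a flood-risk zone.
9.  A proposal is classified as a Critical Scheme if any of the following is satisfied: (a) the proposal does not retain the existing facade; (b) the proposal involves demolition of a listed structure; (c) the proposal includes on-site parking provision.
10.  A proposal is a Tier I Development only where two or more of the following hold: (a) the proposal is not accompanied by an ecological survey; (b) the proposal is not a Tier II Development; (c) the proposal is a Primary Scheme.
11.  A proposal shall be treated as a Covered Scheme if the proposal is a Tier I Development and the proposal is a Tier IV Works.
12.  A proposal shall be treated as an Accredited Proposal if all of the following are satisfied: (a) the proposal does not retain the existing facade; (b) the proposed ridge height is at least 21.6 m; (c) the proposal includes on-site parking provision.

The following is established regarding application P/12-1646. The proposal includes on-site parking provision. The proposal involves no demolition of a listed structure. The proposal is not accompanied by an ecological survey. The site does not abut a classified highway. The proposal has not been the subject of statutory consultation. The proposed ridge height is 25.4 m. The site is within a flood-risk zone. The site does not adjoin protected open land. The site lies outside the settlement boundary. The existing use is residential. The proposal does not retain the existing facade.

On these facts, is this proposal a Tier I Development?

Yes

paragraph 1 — Permitted Scheme: [the proposal involves demolition of a listed structure? no] AND [the site abuts a classified highway? no] → not satisfied.
paragraph 3 — Tier II Development: [Permitted Scheme (paragraph 1)? no] OR [the proposal retains the existing facade? no] → not satisfied.
paragraph 6 — Regulated Proposal: the site does not adjoin protected open land? yes; proposed ridge height: 25.4 m ≥ 21.6 m? yes; the site is within a flood-risk zone? yes — 3 of 3 hold (need ≥2) → satisfied.
paragraph 7 — Primary Scheme: [not a Regulated Proposal (paragraph 6)? no] AND [proposed ridge height: 25.4 m ≥ 21.6 m? yes] → not satisfied.
paragraph 10 — Tier I Development: the proposal is not accompanied by an ecological survey? yes; not a Tier II Development (paragraph 3)? yes; Primary Scheme (paragraph 7)? no — 2 of 3 hold (need ≥2) → satisfied.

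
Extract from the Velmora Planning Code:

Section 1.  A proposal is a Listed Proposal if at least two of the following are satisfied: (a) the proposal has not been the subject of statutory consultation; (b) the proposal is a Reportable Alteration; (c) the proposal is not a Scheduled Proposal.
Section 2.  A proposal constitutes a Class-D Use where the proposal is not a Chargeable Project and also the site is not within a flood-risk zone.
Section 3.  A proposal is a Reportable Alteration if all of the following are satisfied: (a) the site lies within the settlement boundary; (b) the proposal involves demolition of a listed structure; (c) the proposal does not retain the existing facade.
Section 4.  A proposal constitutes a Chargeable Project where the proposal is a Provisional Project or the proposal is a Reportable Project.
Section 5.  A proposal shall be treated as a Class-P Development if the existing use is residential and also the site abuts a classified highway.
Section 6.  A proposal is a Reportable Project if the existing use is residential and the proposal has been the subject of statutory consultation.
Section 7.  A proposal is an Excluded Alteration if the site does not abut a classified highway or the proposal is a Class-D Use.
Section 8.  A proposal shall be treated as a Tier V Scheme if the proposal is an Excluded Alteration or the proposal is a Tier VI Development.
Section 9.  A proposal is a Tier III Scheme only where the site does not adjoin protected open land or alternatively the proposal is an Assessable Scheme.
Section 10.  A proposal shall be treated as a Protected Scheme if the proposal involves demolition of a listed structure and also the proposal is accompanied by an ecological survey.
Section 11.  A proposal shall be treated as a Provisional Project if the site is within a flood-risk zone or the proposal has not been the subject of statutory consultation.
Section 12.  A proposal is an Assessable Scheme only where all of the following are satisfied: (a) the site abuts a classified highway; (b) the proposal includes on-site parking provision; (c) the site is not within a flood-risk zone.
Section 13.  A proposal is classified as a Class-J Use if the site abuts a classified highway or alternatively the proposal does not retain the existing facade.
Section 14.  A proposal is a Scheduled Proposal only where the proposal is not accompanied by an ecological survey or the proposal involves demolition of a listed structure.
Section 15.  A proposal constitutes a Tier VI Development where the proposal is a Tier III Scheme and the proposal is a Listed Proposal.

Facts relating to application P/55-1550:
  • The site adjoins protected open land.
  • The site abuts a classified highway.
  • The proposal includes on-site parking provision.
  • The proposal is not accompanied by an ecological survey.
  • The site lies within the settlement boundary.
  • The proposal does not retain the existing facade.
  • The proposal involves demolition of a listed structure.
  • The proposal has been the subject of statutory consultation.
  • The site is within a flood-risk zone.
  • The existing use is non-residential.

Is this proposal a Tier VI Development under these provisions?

section 12 — Assessable Scheme: [the site abuts a classified highway? yes] AND [the proposal includes on-site parking provision? yes] AND [the site is not within a flood-risk zone? no] → not satisfied.
section 9 — Tier III Scheme: [the site does not adjoin protected open land? no] OR [Assessable Scheme (section 12)? no] → not satisfied.
section 3 — Reportable Alteration: [the site lies within the settlement boundary? yes] AND [the proposal involves demolition of a listed structure? yes] AND [the proposal does not retain the existing facade? yes] → satisfied.
section 14 — Scheduled Proposal: [the proposal is not accompanied by an ecological survey? yes] OR [the proposal involves demolition of a listed structure? yes] → satisfied.
section 1 — Listed Proposal: the proposal has not been the subject of statutory consultation? no; Reportable Alteration (section 3)? yes; not a Scheduled Proposal (section 14)? no — 1 of 3 hold (need ≥2) → not satisfied.
section 15 — Tier VI Development: [Tier III Scheme (section 9)? no] AND [Listed Proposal (section 1)? no] → not satisfied.

No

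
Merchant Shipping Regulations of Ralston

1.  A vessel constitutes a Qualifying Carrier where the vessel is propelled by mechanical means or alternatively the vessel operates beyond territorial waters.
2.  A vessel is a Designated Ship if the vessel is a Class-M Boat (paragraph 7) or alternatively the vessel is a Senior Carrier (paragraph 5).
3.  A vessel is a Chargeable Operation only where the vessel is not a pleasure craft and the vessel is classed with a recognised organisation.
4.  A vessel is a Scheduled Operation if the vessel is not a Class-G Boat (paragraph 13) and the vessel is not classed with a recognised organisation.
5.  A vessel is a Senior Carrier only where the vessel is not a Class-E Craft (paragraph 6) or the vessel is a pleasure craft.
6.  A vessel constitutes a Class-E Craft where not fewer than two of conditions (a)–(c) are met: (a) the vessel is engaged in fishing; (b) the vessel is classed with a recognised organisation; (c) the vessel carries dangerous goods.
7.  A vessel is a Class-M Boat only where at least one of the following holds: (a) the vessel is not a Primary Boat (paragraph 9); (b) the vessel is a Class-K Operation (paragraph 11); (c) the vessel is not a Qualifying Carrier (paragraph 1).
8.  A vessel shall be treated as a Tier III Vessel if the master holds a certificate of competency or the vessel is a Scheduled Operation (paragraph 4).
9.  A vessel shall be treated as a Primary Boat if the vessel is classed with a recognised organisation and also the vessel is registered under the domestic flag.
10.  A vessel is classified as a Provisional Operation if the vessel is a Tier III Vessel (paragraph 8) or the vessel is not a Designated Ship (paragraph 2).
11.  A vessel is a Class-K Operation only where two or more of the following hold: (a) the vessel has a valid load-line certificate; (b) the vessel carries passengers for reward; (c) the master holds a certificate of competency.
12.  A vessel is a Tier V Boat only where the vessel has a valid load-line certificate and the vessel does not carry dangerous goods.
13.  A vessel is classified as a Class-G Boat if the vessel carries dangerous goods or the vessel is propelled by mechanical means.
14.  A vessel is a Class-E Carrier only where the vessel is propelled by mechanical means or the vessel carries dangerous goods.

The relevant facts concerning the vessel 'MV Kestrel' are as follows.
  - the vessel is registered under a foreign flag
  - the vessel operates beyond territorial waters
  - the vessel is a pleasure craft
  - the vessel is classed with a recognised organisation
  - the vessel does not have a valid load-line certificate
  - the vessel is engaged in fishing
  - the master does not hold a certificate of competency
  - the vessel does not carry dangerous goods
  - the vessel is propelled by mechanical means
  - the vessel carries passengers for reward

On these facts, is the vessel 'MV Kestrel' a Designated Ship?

Yes

paragraph 9 — Primary Boat: [the vessel is classed with a recognised organisation? yes] AND [the vessel is registered under the domestic flag? no] → not satisfied.
paragraph 11 — Class-K Operation: the vessel has a valid load-line certificate? no; the vessel carries passengers for reward? yes; the master holds a certificate of competency? no — 1 of 3 hold (need ≥2) → not satisfied.
paragraph 1 — Qualifying Carrier: [the vessel is propelled by mechanical means? yes] OR [the vessel operates beyond territorial waters? yes] → satisfied.
paragraph 7 — Class-M Boat: [not a Primary Boat (paragraph 9)? yes] OR [Class-K Operation (paragraph 11)? no] OR [not a Qualifying Carrier (paragraph 1)? no] → satisfied.
paragraph 6 — Class-E Craft: the vessel is engaged in fishing? yes; the vessel is classed with a recognised organisation? yes; the vessel carries dangerous goods? no — 2 of 3 hold (need ≥2) → satisfied.
paragraph 5 — Senior Carrier: [not a Class-E Craft (paragraph 6)? no] OR [the vessel is a pleasure craft? yes] → satisfied.
paragraph 2 — Designated Ship: [Class-M Boat (paragraph 7)? yes] OR [Senior Carrier (paragraph 5)? yes] → satisfied.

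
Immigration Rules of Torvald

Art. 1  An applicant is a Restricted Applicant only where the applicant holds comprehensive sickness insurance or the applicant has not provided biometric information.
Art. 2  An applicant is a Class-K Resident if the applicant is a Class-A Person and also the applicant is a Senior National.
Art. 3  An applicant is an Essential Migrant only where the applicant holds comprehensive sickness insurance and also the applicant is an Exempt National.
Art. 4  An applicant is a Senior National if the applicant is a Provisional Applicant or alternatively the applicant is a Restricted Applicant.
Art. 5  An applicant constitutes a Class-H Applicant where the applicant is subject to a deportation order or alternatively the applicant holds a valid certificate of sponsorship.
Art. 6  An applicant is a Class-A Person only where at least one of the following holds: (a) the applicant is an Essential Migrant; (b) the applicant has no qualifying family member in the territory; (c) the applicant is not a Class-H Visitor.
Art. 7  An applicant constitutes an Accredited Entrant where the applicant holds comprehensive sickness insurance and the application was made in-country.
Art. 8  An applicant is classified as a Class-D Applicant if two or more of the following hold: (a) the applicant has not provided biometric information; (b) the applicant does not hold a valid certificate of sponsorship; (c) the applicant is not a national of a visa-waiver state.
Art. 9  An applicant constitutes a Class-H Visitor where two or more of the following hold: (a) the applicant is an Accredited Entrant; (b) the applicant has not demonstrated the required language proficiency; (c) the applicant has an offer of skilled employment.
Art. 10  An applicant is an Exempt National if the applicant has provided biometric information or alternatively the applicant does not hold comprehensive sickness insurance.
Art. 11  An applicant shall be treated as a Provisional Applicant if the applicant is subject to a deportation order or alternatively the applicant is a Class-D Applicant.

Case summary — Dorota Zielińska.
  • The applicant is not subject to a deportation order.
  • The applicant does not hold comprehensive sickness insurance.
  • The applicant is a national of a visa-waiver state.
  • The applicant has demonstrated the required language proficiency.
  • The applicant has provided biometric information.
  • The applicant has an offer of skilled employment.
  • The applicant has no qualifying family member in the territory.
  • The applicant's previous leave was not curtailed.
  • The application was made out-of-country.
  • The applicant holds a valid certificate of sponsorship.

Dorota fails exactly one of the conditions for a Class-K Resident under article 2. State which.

Senior National

article 10 — Exempt National: [the applicant has provided biometric information? yes] OR [the applicant does not hold comprehensive sickness insurance? yes] → satisfied.
article 3 — Essential Migrant: [the applicant holds comprehensive sickness insurance? no] AND [Exempt National (article 10)? yes] → not satisfied.
article 7 — Accredited Entrant: [the applicant holds comprehensive sickness insurance? no] AND [the application was made in-country? no] → not satisfied.
article 9 — Class-H Visitor: Accredited Entrant (article 7)? no; the applicant has not demonstrated the required language proficiency? no; the applicant has an offer of skilled employment? yes — 1 of 3 hold (need ≥2) → not satisfied.
article 6 — Class-A Person: [Essential Migrant (article 3)? no] OR [the applicant has no qualifying family member in the territory? yes] OR [not a Class-H Visitor (article 9)? yes] → satisfied.
article 8 — Class-D Applicant: the applicant has not provided biometric information? no; the applicant does not hold a valid certificate of sponsorship? no; the applicant is not a national of a visa-waiver state? no — 0 of 3 hold (need ≥2) → not satisfied.
article 11 — Provisional Applicant: [the applicant is subject to a deportation order? no] OR [Class-D Applicant (article 8)? no] → not satisfied.
article 1 — Restricted Applicant: [the applicant holds comprehensive sickness insurance? no] OR [the applicant has not provided biometric information? no] → not satisfied.
article 4 — Senior National: [Provisional Applicant (article 11)? no] OR [Restricted Applicant (article 1)? no] → not satisfied.
article 2 — Class-K Resident: [Class-A Person (article 6)? yes] AND [Senior National (article 4)? no] → not satisfied.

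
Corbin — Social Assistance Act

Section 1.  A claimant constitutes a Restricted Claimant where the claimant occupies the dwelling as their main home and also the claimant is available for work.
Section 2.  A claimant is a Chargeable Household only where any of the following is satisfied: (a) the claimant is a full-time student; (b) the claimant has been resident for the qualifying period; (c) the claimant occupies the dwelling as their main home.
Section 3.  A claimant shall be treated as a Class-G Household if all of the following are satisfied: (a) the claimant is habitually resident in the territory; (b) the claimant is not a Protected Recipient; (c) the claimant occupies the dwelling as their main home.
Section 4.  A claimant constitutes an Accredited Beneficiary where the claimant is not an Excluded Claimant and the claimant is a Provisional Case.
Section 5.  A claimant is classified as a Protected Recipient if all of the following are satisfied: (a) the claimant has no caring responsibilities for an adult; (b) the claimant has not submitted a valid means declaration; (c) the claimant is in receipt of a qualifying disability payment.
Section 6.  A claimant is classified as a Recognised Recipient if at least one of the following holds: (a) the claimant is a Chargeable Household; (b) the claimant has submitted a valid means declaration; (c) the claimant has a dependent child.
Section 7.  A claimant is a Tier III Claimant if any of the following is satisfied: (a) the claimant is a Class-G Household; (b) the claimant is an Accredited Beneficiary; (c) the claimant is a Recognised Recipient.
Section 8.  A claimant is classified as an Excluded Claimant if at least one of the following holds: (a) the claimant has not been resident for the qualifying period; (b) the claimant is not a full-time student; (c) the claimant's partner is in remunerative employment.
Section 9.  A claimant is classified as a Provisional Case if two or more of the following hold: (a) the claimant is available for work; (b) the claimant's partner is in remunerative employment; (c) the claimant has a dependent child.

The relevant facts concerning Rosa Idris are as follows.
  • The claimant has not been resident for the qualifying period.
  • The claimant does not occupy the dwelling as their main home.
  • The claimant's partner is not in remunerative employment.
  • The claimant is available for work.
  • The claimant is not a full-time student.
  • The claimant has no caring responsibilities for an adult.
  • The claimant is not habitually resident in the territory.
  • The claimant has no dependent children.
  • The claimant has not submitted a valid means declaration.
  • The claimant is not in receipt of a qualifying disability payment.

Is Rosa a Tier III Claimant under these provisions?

section 5 — Protected Recipient: [the claimant has no caring responsibilities for an adult? yes] AND [the claimant has not submitted a valid means declaration? yes] AND [the claimant is in receipt of a qualifying disability payment? no] → not satisfied.
section 3 — Class-G Household: [the claimant is habitually resident in the territory? no] AND [not a Protected Recipient (section 5)? yes] AND [the claimant occupies the dwelling as their main home? no] → not satisfied.
section 8 — Excluded Claimant: [the claimant has not been resident for the qualifying period? yes] OR [the claimant is not a full-time student? yes] OR [the claimant's partner is in remunerative employment? no] → satisfied.
section 9 — Provisional Case: the claimant is available for work? yes; the claimant's partner is in remunerative employment? no; the claimant has a dependent child? no — 1 of 3 hold (need ≥2) → not satisfied.
section 4 — Accredited Beneficiary: [not an Excluded Claimant (section 8)? no] AND [Provisional Case (section 9)? no] → not satisfied.
section 2 — Chargeable Household: [the claimant is a full-time student? no] OR [the claimant has been resident for the qualifying period? no] OR [the claimant occupies the dwelling as their main home? no] → not satisfied.
section 6 — Recognised Recipient: [Chargeable Household (section 2)? no] OR [the claimant has submitted a valid means declaration? no] OR [the claimant has a dependent child? no] → not satisfied.
section 7 — Tier III Claimant: [Class-G Household (section 3)? no] OR [Accredited Beneficiary (section 4)? no] OR [Recognised Recipient (section 6)? no] → not satisfied.

No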